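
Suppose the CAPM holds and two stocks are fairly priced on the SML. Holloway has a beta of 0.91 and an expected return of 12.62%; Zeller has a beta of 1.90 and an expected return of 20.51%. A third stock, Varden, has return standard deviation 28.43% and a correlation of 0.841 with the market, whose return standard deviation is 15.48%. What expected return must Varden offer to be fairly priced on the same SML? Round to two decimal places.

17.68%

MRP = (20.51% − 12.62%) / (1.90 − 0.91) = 7.9697%
R_f = 12.62% − 0.91 × 7.9697% = 5.3676%
β_Varden = ρ·σ_i/σ_m = 0.841 × 28.43 / 15.48 = 1.5445
E(R_Varden) = R_f + β × MRP = 5.3676% + 1.5445 × 7.9697% = 17.68%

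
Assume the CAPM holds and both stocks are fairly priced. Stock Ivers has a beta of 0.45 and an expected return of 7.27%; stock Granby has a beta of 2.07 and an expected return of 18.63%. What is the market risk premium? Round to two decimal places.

7.01%

Both satisfy E(R) = R_f + β·MRP, so the slope of the SML is
MRP = (18.63% − 7.27%) / (2.07 − 0.45) = 11.36% / 1.62 = 7.0123%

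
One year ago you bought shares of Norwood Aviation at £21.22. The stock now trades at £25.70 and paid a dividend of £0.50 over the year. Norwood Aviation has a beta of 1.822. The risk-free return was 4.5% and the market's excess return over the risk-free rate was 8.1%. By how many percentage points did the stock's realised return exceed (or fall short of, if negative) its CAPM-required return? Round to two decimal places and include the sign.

+4.21%

Realised HPR = (P1 + D1 − P0) / P0 = (25.70 + 0.50 − 21.22) / 21.22 = 4.98 / 21.22 = 23.4684%
CAPM required = R_f + β·MRP = 4.5% + 1.822 × 8.1% = 19.2582%
α = realised − required = 23.4684% − 19.2582% = +4.21%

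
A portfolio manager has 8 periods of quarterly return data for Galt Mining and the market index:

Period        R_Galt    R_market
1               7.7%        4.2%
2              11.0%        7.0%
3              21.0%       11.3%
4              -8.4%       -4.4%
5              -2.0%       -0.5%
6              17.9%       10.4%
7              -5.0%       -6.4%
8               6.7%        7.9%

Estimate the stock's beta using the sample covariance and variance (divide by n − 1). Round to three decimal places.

Mean R_i = (7.7 + 11.0 + 21.0 − 8.4 − 2.0 + 17.9 − 5.0 + 6.7) / 8 = 6.1125%
Mean R_m = (4.2 + 7.0 + 11.3 − 4.4 − 0.5 + 10.4 − 6.4 + 7.9) / 8 = 3.6875%
Σ(R_i − R̄_i)(R_m − R̄_m) = 475.3713  ⇒  Cov = 475.3713 / 7 = 67.9102
Σ(R_m − R̄_m)² = 316.6888  ⇒  Var(R_m) = 316.6888 / 7 = 45.2413
β = Cov / Var(R_m) = 67.9102 / 45.2413 = 1.5011

1.501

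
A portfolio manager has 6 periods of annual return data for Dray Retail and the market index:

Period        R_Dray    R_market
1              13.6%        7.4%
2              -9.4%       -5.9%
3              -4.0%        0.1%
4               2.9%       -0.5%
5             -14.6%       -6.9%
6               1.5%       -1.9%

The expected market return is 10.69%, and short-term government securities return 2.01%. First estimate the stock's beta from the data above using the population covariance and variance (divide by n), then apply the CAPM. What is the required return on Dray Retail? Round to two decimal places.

Mean R_i = (13.6 − 9.4 − 4.0 + 2.9 − 14.6 + 1.5) / 6 = -1.6667%
Mean R_m = (7.4 − 5.9 + 0.1 − 0.5 − 6.9 − 1.9) / 6 = -1.2833%
Σ(R_i − R̄_i)(R_m − R̄_m) = 239.3067  ⇒  Cov = 239.3067 / 6 = 39.8845
Σ(R_m − R̄_m)² = 131.1683  ⇒  Var(R_m) = 131.1683 / 6 = 21.8614
β = Cov / Var(R_m) = 39.8845 / 21.8614 = 1.8244
MRP = 10.69% − 2.01% = 8.68%
E(R) = R_f + β × MRP = 2.01% + 1.8244 × 8.68% = 17.85%

17.85%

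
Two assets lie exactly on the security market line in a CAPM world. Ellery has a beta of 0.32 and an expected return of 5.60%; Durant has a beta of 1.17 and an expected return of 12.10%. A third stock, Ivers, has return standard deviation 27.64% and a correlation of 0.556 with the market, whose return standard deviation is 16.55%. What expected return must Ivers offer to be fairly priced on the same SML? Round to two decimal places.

MRP = (12.10% − 5.60%) / (1.17 − 0.32) = 7.6471%
R_f = 5.60% − 0.32 × 7.6471% = 3.1529%
β_Ivers = ρ·σ_i/σ_m = 0.556 × 27.64 / 16.55 = 0.9286
E(R_Ivers) = R_f + β × MRP = 3.1529% + 0.9286 × 7.6471% = 10.25%

10.25%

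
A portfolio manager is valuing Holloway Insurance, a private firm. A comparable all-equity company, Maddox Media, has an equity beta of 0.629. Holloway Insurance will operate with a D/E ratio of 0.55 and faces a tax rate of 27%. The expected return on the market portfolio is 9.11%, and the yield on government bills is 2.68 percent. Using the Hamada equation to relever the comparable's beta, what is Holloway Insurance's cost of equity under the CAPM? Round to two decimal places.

8.35%

β_L = β_U × [1 + (1 − t)(D/E)] = 0.629 × [1 + (1 − 0.27) × 0.55]
    = 0.629 × [1 + 0.73 × 0.55] = 0.629 × 1.4015 = 0.8815
MRP = 9.11% − 2.68% = 6.43%
E(R) = R_f + β_L × MRP = 2.68% + 0.8815 × 6.43% = 8.35%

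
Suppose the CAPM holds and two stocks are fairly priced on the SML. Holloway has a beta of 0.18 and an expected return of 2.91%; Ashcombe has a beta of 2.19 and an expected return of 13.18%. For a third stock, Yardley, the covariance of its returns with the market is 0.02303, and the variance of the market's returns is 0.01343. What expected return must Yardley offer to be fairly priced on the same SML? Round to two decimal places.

MRP = (13.18% − 2.91%) / (2.19 − 0.18) = 5.1095%
R_f = 2.91% − 0.18 × 5.1095% = 1.9903%
β_Yardley = Cov / Var(R_m) = 0.02303 / 0.01343 = 1.7148
E(R_Yardley) = R_f + β × MRP = 1.9903% + 1.7148 × 5.1095% = 10.75%

10.75%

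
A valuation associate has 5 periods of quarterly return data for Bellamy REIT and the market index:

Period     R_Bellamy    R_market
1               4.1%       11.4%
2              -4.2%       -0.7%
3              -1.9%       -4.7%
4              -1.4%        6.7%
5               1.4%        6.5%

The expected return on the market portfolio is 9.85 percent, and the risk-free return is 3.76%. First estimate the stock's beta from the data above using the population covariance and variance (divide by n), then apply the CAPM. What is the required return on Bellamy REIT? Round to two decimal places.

Mean R_i = (4.1 − 4.2 − 1.9 − 1.4 + 1.4) / 5 = -0.4000%
Mean R_m = (11.4 − 0.7 − 4.7 + 6.7 + 6.5) / 5 = 3.8400%
Σ(R_i − R̄_i)(R_m − R̄_m) = 66.0100  ⇒  Cov = 66.0100 / 5 = 13.2020
Σ(R_m − R̄_m)² = 165.9520  ⇒  Var(R_m) = 165.9520 / 5 = 33.1904
β = Cov / Var(R_m) = 13.2020 / 33.1904 = 0.3978
MRP = 9.85% − 3.76% = 6.09%
E(R) = R_f + β × MRP = 3.76% + 0.3978 × 6.09% = 6.18%

6.18%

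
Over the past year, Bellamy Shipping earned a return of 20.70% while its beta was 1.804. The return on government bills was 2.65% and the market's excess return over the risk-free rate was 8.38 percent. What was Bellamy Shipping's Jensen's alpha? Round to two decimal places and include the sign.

CAPM benchmark = R_f + β(R_m − R_f) = 2.65% + 1.804 × 8.38% = 17.76752%
α = actual − benchmark = 20.70% − 17.76752% = +2.93%

+2.93%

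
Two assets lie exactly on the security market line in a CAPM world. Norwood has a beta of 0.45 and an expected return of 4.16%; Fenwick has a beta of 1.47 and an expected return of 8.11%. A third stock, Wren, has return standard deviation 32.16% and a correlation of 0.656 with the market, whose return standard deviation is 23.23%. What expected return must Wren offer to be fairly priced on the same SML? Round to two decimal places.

MRP = (8.11% − 4.16%) / (1.47 − 0.45) = 3.8725%
R_f = 4.16% − 0.45 × 3.8725% = 2.4174%
β_Wren = ρ·σ_i/σ_m = 0.656 × 32.16 / 23.23 = 0.9082
E(R_Wren) = R_f + β × MRP = 2.4174% + 0.9082 × 3.8725% = 5.93%

5.93%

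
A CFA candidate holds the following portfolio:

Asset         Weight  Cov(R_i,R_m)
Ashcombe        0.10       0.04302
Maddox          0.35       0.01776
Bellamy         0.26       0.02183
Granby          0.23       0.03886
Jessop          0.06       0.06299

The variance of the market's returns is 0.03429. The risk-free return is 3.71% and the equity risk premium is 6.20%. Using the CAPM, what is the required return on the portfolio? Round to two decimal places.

β_Ashcombe = 0.04302 / 0.03429 = 1.2546
β_Maddox = 0.01776 / 0.03429 = 0.5179
β_Bellamy = 0.02183 / 0.03429 = 0.6366
β_Granby = 0.03886 / 0.03429 = 1.1333
β_Jessop = 0.06299 / 0.03429 = 1.8370
β_P = Σ w_i β_i = 0.10×1.2546 + 0.35×0.5179 + 0.26×0.6366 + 0.23×1.1333 + 0.06×1.8370 = 0.8431
E(R_P) = R_f + β_P × MRP = 3.71% + 0.8431 × 6.20% = 8.94%

8.94%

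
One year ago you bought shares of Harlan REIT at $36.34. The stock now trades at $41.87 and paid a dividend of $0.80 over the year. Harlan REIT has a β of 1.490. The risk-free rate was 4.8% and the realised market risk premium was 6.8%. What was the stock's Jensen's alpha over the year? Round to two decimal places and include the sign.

+2.49%

Realised HPR = (P1 + D1 − P0) / P0 = (41.87 + 0.80 − 36.34) / 36.34 = 6.33 / 36.34 = 17.4188%
CAPM required = R_f + β·MRP = 4.8% + 1.490 × 6.8% = 14.9320%
α = realised − required = 17.4188% − 14.9320% = +2.49%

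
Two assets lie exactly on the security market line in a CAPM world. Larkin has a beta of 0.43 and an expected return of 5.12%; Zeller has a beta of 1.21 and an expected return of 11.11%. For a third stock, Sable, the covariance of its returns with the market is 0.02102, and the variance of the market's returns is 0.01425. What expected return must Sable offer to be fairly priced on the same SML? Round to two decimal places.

MRP = (11.11% − 5.12%) / (1.21 − 0.43) = 7.6795%
R_f = 5.12% − 0.43 × 7.6795% = 1.8178%
β_Sable = Cov / Var(R_m) = 0.02102 / 0.01425 = 1.4751
E(R_Sable) = R_f + β × MRP = 1.8178% + 1.4751 × 7.6795% = 13.15%

13.15%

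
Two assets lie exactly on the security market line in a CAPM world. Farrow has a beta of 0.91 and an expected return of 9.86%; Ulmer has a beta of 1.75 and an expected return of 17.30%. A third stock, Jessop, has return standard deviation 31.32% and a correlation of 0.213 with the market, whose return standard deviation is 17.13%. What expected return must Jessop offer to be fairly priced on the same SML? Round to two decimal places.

5.25%

MRP = (17.30% − 9.86%) / (1.75 − 0.91) = 8.8571%
R_f = 9.86% − 0.91 × 8.8571% = 1.8000%
β_Jessop = ρ·σ_i/σ_m = 0.213 × 31.32 / 17.13 = 0.3894
E(R_Jessop) = R_f + β × MRP = 1.8000% + 0.3894 × 8.8571% = 5.25%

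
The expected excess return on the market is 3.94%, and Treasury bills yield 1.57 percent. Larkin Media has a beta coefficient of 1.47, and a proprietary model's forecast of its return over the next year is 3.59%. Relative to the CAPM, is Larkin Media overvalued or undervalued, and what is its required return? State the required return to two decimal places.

Overvalued; required return 7.36%

Required return = R_f + β·MRP = 1.57% + 1.47 × 3.94% = 7.36%
Forecast 3.59% < required 7.36% → the stock plots below the SML → overvalued.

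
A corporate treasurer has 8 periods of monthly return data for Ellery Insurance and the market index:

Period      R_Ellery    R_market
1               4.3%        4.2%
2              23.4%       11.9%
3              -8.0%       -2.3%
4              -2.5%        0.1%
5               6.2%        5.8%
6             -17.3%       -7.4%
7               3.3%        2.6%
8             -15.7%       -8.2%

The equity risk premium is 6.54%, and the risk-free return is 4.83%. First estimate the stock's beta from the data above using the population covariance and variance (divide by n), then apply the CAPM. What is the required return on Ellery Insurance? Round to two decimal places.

Mean R_i = (4.3 + 23.4 − 8.0 − 2.5 + 6.2 − 17.3 + 3.3 − 15.7) / 8 = -0.7875%
Mean R_m = (4.2 + 11.9 − 2.3 + 0.1 + 5.8 − 7.4 + 2.6 − 8.2) / 8 = 0.8375%
Σ(R_i − R̄_i)(R_m − R̄_m) = 621.2463  ⇒  Cov = 621.2463 / 8 = 77.6558
Σ(R_m − R̄_m)² = 321.3388  ⇒  Var(R_m) = 321.3388 / 8 = 40.1674
β = Cov / Var(R_m) = 77.6558 / 40.1674 = 1.9333
E(R) = R_f + β × MRP = 4.83% + 1.9333 × 6.54% = 17.47%

17.47%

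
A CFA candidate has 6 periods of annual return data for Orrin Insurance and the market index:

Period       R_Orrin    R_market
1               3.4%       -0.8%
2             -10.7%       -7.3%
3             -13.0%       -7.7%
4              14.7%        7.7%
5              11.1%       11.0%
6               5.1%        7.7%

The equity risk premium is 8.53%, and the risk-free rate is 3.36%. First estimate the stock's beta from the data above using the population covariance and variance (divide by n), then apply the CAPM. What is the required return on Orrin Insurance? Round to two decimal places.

14.37%

Mean R_i = (3.4 − 10.7 − 13.0 + 14.7 + 11.1 + 5.1) / 6 = 1.7667%
Mean R_m = (-0.8 − 7.3 − 7.7 + 7.7 + 11.0 + 7.7) / 6 = 1.7667%
Σ(R_i − R̄_i)(R_m − R̄_m) = 431.3233  ⇒  Cov = 431.3233 / 6 = 71.8872
Σ(R_m − R̄_m)² = 334.0733  ⇒  Var(R_m) = 334.0733 / 6 = 55.6789
β = Cov / Var(R_m) = 71.8872 / 55.6789 = 1.2911
E(R) = R_f + β × MRP = 3.36% + 1.2911 × 8.53% = 14.37%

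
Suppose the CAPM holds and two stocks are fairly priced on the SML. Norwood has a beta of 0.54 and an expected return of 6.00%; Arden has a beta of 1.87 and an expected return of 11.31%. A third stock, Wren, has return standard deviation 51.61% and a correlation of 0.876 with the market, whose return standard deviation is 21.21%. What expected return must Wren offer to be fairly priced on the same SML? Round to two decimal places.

12.35%

MRP = (11.31% − 6.00%) / (1.87 − 0.54) = 3.9925%
R_f = 6.00% − 0.54 × 3.9925% = 3.8441%
β_Wren = ρ·σ_i/σ_m = 0.876 × 51.61 / 21.21 = 2.1316
E(R_Wren) = R_f + β × MRP = 3.8441% + 2.1316 × 3.9925% = 12.35%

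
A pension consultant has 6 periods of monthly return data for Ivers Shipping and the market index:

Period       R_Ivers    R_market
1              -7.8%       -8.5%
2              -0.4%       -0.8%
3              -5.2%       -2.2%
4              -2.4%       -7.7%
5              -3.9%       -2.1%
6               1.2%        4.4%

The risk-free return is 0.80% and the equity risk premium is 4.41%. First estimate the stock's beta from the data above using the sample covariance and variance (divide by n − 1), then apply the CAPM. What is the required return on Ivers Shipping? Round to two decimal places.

Mean R_i = (-7.8 − 0.4 − 5.2 − 2.4 − 3.9 + 1.2) / 6 = -3.0833%
Mean R_m = (-8.5 − 0.8 − 2.2 − 7.7 − 2.1 + 4.4) / 6 = -2.8167%
Σ(R_i − R̄_i)(R_m − R̄_m) = 57.9017  ⇒  Cov = 57.9017 / 5 = 11.5803
Σ(R_m − R̄_m)² = 113.1883  ⇒  Var(R_m) = 113.1883 / 5 = 22.6377
β = Cov / Var(R_m) = 11.5803 / 22.6377 = 0.5115
E(R) = R_f + β × MRP = 0.80% + 0.5115 × 4.41% = 3.06%

3.06%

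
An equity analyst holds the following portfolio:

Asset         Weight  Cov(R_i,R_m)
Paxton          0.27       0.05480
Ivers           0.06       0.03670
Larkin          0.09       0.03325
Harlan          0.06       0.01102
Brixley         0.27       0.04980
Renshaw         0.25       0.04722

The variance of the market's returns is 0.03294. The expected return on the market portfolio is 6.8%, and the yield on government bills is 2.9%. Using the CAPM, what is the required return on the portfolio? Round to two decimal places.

8.33%

β_Paxton = 0.05480 / 0.03294 = 1.6636
β_Ivers = 0.03670 / 0.03294 = 1.1141
β_Larkin = 0.03325 / 0.03294 = 1.0094
β_Harlan = 0.01102 / 0.03294 = 0.3345
β_Brixley = 0.04980 / 0.03294 = 1.5118
β_Renshaw = 0.04722 / 0.03294 = 1.4335
β_P = Σ w_i β_i = 0.27×1.6636 + 0.06×1.1141 + 0.09×1.0094 + 0.06×0.3345 + 0.27×1.5118 + 0.25×1.4335 = 1.3935
MRP = 6.8% − 2.9% = 3.90%
E(R_P) = R_f + β_P × MRP = 2.9% + 1.3935 × 3.9% = 8.33%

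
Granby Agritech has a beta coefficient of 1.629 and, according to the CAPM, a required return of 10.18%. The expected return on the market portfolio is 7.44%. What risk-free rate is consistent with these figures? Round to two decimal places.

3.08%

E(R) = R_f + β(E(R_m) − R_f) = R_f(1 − β) + β·E(R_m)
10.18% = R_f × (1 − 1.629) + 1.629 × 7.44%
10.18% = R_f × -0.629 + 12.11976%
R_f = (10.18% − 12.11976%) / -0.629 = 3.08%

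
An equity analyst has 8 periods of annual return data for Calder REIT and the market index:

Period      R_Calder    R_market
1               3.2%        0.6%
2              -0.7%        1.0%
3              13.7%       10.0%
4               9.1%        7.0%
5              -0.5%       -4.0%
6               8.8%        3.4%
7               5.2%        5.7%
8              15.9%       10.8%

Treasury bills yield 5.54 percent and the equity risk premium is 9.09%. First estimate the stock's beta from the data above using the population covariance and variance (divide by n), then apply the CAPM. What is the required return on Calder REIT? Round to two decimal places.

15.70%

Mean R_i = (3.2 − 0.7 + 13.7 + 9.1 − 0.5 + 8.8 + 5.2 + 15.9) / 8 = 6.8375%
Mean R_m = (0.6 + 1.0 + 10.0 + 7.0 − 4.0 + 3.4 + 5.7 + 10.8) / 8 = 4.3125%
Σ(R_i − R̄_i)(R_m − R̄_m) = 199.3063  ⇒  Cov = 199.3063 / 8 = 24.9133
Σ(R_m − R̄_m)² = 178.2688  ⇒  Var(R_m) = 178.2688 / 8 = 22.2836
β = Cov / Var(R_m) = 24.9133 / 22.2836 = 1.1180
E(R) = R_f + β × MRP = 5.54% + 1.1180 × 9.09% = 15.70%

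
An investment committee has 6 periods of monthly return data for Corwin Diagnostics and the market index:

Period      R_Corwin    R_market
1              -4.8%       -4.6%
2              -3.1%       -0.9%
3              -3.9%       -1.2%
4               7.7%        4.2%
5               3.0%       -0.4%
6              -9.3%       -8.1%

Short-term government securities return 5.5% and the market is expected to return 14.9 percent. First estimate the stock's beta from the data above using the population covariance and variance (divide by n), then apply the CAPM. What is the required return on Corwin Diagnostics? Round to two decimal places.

18.19%

Mean R_i = (-4.8 − 3.1 − 3.9 + 7.7 + 3.0 − 9.3) / 6 = -1.7333%
Mean R_m = (-4.6 − 0.9 − 1.2 + 4.2 − 0.4 − 8.1) / 6 = -1.8333%
Σ(R_i − R̄_i)(R_m − R̄_m) = 116.9533  ⇒  Cov = 116.9533 / 6 = 19.4922
Σ(R_m − R̄_m)² = 86.6533  ⇒  Var(R_m) = 86.6533 / 6 = 14.4422
β = Cov / Var(R_m) = 19.4922 / 14.4422 = 1.3497
MRP = 14.9% − 5.5% = 9.40%
E(R) = R_f + β × MRP = 5.5% + 1.3497 × 9.4% = 18.19%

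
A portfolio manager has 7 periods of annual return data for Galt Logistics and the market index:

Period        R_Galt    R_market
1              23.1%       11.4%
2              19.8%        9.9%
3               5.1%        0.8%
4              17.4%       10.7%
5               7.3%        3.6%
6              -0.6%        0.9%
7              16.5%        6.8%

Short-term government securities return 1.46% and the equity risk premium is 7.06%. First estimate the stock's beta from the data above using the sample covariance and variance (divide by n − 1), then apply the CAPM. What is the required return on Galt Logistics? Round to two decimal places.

14.39%

Mean R_i = (23.1 + 19.8 + 5.1 + 17.4 + 7.3 − 0.6 + 16.5) / 7 = 12.6571%
Mean R_m = (11.4 + 9.9 + 0.8 + 10.7 + 3.6 + 0.9 + 6.8) / 7 = 6.3000%
Σ(R_i − R̄_i)(R_m − R̄_m) = 229.3800  ⇒  Cov = 229.3800 / 6 = 38.2300
Σ(R_m − R̄_m)² = 125.2800  ⇒  Var(R_m) = 125.2800 / 6 = 20.8800
β = Cov / Var(R_m) = 38.2300 / 20.8800 = 1.8309
E(R) = R_f + β × MRP = 1.46% + 1.8309 × 7.06% = 14.39%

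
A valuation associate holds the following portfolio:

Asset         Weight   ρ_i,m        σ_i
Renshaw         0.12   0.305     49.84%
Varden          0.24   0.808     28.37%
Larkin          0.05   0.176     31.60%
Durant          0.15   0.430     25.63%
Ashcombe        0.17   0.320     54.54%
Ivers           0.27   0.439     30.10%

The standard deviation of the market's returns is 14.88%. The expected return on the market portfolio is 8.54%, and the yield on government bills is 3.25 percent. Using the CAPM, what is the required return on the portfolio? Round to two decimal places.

8.86%

β_Renshaw = 0.305 × 49.84% / 14.88% = 1.0216
β_Varden = 0.808 × 28.37% / 14.88% = 1.5405
β_Larkin = 0.176 × 31.60% / 14.88% = 0.3738
β_Durant = 0.430 × 25.63% / 14.88% = 0.7407
β_Ashcombe = 0.320 × 54.54% / 14.88% = 1.1729
β_Ivers = 0.439 × 30.10% / 14.88% = 0.8880
β_P = Σ w_i β_i = 0.12×1.0216 + 0.24×1.5405 + 0.05×0.3738 + 0.15×0.7407 + 0.17×1.1729 + 0.27×0.8880 = 1.0613
MRP = 8.54% − 3.25% = 5.29%
E(R_P) = R_f + β_P × MRP = 3.25% + 1.0613 × 5.29% = 8.86%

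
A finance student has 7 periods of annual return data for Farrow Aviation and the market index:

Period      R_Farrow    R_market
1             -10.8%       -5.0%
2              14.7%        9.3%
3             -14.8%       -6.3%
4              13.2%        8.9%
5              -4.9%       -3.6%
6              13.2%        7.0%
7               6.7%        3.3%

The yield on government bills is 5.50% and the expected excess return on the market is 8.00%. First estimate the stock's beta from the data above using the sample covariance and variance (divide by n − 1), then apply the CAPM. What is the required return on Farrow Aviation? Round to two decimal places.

Mean R_i = (-10.8 + 14.7 − 14.8 + 13.2 − 4.9 + 13.2 + 6.7) / 7 = 2.4714%
Mean R_m = (-5.0 + 9.3 − 6.3 + 8.9 − 3.6 + 7.0 + 3.3) / 7 = 1.9429%
Σ(R_i − R̄_i)(R_m − R̄_m) = 499.9686  ⇒  Cov = 499.9686 / 6 = 83.3281
Σ(R_m − R̄_m)² = 276.8171  ⇒  Var(R_m) = 276.8171 / 6 = 46.1362
β = Cov / Var(R_m) = 83.3281 / 46.1362 = 1.8061
E(R) = R_f + β × MRP = 5.50% + 1.8061 × 8.00% = 19.95%

19.95%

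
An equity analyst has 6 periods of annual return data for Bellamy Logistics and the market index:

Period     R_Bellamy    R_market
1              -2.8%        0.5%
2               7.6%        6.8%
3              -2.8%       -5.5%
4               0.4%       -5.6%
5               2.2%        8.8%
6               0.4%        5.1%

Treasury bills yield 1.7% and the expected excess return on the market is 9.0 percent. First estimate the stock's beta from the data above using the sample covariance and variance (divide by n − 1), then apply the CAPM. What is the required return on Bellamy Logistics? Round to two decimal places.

Mean R_i = (-2.8 + 7.6 − 2.8 + 0.4 + 2.2 + 0.4) / 6 = 0.8333%
Mean R_m = (0.5 + 6.8 − 5.5 − 5.6 + 8.8 + 5.1) / 6 = 1.6833%
Σ(R_i − R̄_i)(R_m − R̄_m) = 76.4233  ⇒  Cov = 76.4233 / 5 = 15.2847
Σ(R_m − R̄_m)² = 194.5483  ⇒  Var(R_m) = 194.5483 / 5 = 38.9097
β = Cov / Var(R_m) = 15.2847 / 38.9097 = 0.3928
E(R) = R_f + β × MRP = 1.7% + 0.3928 × 9.0% = 5.24%

5.24%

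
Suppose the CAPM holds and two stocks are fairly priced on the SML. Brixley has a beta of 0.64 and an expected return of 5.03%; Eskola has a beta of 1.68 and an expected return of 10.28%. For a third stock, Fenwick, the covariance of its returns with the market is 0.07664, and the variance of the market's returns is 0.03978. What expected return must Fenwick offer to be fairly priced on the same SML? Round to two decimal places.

MRP = (10.28% − 5.03%) / (1.68 − 0.64) = 5.0481%
R_f = 5.03% − 0.64 × 5.0481% = 1.7992%
β_Fenwick = Cov / Var(R_m) = 0.07664 / 0.03978 = 1.9266
E(R_Fenwick) = R_f + β × MRP = 1.7992% + 1.9266 × 5.0481% = 11.52%

11.52%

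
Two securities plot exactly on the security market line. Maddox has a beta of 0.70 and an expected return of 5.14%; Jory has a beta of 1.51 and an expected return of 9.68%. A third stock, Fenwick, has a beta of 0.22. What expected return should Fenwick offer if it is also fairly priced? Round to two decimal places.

2.45%

MRP (SML slope) = (9.68% − 5.14%) / (1.51 − 0.70) = 4.54% / 0.81 = 5.6049%
R_f (intercept) = 5.14% − 0.70 × 5.6049% = 1.2166%
E(R_Fenwick) = R_f + β × MRP = 1.2166% + 0.22 × 5.6049% = 2.45%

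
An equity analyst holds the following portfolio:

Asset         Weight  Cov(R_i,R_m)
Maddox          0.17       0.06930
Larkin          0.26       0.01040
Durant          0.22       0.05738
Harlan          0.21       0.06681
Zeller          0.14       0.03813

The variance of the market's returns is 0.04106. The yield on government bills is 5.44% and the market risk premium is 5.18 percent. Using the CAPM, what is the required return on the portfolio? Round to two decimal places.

11.30%

β_Maddox = 0.06930 / 0.04106 = 1.6878
β_Larkin = 0.01040 / 0.04106 = 0.2533
β_Durant = 0.05738 / 0.04106 = 1.3975
β_Harlan = 0.06681 / 0.04106 = 1.6271
β_Zeller = 0.03813 / 0.04106 = 0.9286
β_P = Σ w_i β_i = 0.17×1.6878 + 0.26×0.2533 + 0.22×1.3975 + 0.21×1.6271 + 0.14×0.9286 = 1.1319
E(R_P) = R_f + β_P × MRP = 5.44% + 1.1319 × 5.18% = 11.30%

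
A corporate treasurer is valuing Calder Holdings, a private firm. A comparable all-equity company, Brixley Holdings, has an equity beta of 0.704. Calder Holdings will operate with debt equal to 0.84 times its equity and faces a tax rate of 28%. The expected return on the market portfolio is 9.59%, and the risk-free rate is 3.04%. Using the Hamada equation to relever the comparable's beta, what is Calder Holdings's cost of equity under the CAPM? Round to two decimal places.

10.44%

β_L = β_U × [1 + (1 − t)(D/E)] = 0.704 × [1 + (1 − 0.28) × 0.84]
    = 0.704 × [1 + 0.72 × 0.84] = 0.704 × 1.6048 = 1.1298
MRP = 9.59% − 3.04% = 6.55%
E(R) = R_f + β_L × MRP = 3.04% + 1.1298 × 6.55% = 10.44%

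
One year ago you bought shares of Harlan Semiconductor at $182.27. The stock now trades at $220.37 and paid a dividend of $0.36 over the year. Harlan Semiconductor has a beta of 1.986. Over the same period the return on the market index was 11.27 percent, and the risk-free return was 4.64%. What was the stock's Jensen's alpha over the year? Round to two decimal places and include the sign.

Realised HPR = (P1 + D1 − P0) / P0 = (220.37 + 0.36 − 182.27) / 182.27 = 38.46 / 182.27 = 21.1006%
MRP = 11.27% − 4.64% = 6.63%
CAPM required = R_f + β·MRP = 4.64% + 1.986 × 6.63% = 17.80718%
α = realised − required = 21.1006% − 17.80718% = +3.29%

+3.29%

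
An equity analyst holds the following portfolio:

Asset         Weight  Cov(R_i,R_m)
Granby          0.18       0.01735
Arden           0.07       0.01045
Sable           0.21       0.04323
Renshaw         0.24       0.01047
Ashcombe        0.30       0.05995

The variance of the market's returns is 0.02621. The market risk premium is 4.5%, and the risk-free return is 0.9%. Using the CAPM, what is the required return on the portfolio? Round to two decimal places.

6.64%

β_Granby = 0.01735 / 0.02621 = 0.6620
β_Arden = 0.01045 / 0.02621 = 0.3987
β_Sable = 0.04323 / 0.02621 = 1.6494
β_Renshaw = 0.01047 / 0.02621 = 0.3995
β_Ashcombe = 0.05995 / 0.02621 = 2.2873
β_P = Σ w_i β_i = 0.18×0.6620 + 0.07×0.3987 + 0.21×1.6494 + 0.24×0.3995 + 0.30×2.2873 = 1.2755
E(R_P) = R_f + β_P × MRP = 0.9% + 1.2755 × 4.5% = 6.64%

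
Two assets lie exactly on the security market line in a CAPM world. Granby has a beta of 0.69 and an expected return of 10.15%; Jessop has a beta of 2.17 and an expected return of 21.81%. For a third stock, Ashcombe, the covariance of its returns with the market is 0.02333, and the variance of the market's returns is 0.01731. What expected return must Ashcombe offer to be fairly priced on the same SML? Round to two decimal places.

15.33%

MRP = (21.81% − 10.15%) / (2.17 − 0.69) = 7.8784%
R_f = 10.15% − 0.69 × 7.8784% = 4.7139%
β_Ashcombe = Cov / Var(R_m) = 0.02333 / 0.01731 = 1.3478
E(R_Ashcombe) = R_f + β × MRP = 4.7139% + 1.3478 × 7.8784% = 15.33%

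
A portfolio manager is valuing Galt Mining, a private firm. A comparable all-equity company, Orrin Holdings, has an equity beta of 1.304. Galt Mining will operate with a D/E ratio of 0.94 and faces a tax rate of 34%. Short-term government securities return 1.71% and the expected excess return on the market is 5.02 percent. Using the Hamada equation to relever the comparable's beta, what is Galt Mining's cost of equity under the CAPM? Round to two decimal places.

12.32%

β_L = β_U × [1 + (1 − t)(D/E)] = 1.304 × [1 + (1 − 0.34) × 0.94]
    = 1.304 × [1 + 0.66 × 0.94] = 1.304 × 1.6204 = 2.1130
E(R) = R_f + β_L × MRP = 1.71% + 2.1130 × 5.02% = 12.32%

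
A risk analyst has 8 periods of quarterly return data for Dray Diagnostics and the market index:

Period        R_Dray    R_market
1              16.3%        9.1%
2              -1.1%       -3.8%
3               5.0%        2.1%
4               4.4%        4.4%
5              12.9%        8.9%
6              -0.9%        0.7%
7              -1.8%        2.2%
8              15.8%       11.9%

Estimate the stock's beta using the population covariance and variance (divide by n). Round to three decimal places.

1.350

Mean R_i = (16.3 − 1.1 + 5.0 + 4.4 + 12.9 − 0.9 − 1.8 + 15.8) / 8 = 6.3250%
Mean R_m = (9.1 − 3.8 + 2.1 + 4.4 + 8.9 + 0.7 + 2.2 + 11.9) / 8 = 4.4375%
Σ(R_i − R̄_i)(R_m − R̄_m) = 256.0725  ⇒  Cov = 256.0725 / 8 = 32.0091
Σ(R_m − R̄_m)² = 189.6388  ⇒  Var(R_m) = 189.6388 / 8 = 23.7049
β = Cov / Var(R_m) = 32.0091 / 23.7049 = 1.3503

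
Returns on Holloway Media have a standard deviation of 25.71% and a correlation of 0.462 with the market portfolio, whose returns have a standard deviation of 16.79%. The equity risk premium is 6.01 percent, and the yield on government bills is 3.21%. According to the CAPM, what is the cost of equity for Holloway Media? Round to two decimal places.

7.46%

β = ρ × σ_i / σ_m = 0.462 × 25.71% / 16.79% = 0.7074
E(R) = 3.21% + 0.7074 × 6.01% = 7.46%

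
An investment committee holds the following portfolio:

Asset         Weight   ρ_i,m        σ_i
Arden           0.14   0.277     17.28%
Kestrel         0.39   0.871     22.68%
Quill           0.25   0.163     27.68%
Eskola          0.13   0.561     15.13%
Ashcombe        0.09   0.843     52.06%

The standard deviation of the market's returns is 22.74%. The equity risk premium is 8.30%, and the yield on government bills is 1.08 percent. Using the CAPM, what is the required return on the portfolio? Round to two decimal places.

β_Arden = 0.277 × 17.28% / 22.74% = 0.2105
β_Kestrel = 0.871 × 22.68% / 22.74% = 0.8687
β_Quill = 0.163 × 27.68% / 22.74% = 0.1984
β_Eskola = 0.561 × 15.13% / 22.74% = 0.3733
β_Ashcombe = 0.843 × 52.06% / 22.74% = 1.9299
β_P = Σ w_i β_i = 0.14×0.2105 + 0.39×0.8687 + 0.25×0.1984 + 0.13×0.3733 + 0.09×1.9299 = 0.6401
E(R_P) = R_f + β_P × MRP = 1.08% + 0.6401 × 8.30% = 6.39%

6.39%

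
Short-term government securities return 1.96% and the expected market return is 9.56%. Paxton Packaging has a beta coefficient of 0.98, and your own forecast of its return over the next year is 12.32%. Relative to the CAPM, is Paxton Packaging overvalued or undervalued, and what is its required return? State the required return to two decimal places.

Undervalued; required return 9.41%

MRP = 9.56% − 1.96% = 7.60%
Required return = R_f + β·MRP = 1.96% + 0.98 × 7.60% = 9.41%
Forecast 12.32% > required 9.41% → the stock plots above the SML → undervalued.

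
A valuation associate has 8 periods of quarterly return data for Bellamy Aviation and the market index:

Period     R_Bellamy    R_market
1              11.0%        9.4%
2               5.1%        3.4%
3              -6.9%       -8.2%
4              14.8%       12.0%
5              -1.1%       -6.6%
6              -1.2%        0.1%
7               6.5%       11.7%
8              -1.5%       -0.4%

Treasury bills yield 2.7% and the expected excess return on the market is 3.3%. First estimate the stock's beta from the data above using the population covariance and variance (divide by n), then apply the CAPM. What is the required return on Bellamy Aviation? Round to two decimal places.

Mean R_i = (11.0 + 5.1 − 6.9 + 14.8 − 1.1 − 1.2 + 6.5 − 1.5) / 8 = 3.3375%
Mean R_m = (9.4 + 3.4 − 8.2 + 12.0 − 6.6 + 0.1 + 11.7 − 0.4) / 8 = 2.6750%
Σ(R_i − R̄_i)(R_m − R̄_m) = 367.2875  ⇒  Cov = 367.2875 / 8 = 45.9109
Σ(R_m − R̄_m)² = 434.5350  ⇒  Var(R_m) = 434.5350 / 8 = 54.3169
β = Cov / Var(R_m) = 45.9109 / 54.3169 = 0.8452
E(R) = R_f + β × MRP = 2.7% + 0.8452 × 3.3% = 5.49%

5.49%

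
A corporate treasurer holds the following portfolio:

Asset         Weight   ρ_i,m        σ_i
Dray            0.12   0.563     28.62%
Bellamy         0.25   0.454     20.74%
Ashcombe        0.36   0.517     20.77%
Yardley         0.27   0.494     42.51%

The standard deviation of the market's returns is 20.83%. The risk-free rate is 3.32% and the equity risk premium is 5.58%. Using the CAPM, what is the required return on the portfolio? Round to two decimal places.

7.02%

β_Dray = 0.563 × 28.62% / 20.83% = 0.7736
β_Bellamy = 0.454 × 20.74% / 20.83% = 0.4520
β_Ashcombe = 0.517 × 20.77% / 20.83% = 0.5155
β_Yardley = 0.494 × 42.51% / 20.83% = 1.0082
β_P = Σ w_i β_i = 0.12×0.7736 + 0.25×0.4520 + 0.36×0.5155 + 0.27×1.0082 = 0.6636
E(R_P) = R_f + β_P × MRP = 3.32% + 0.6636 × 5.58% = 7.02%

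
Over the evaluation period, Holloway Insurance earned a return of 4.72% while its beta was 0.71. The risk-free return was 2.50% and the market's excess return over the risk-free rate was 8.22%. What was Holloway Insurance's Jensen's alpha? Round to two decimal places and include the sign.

CAPM benchmark = R_f + β(R_m − R_f) = 2.50% + 0.71 × 8.22% = 8.3362%
α = actual − benchmark = 4.72% − 8.3362% = -3.62%

-3.62%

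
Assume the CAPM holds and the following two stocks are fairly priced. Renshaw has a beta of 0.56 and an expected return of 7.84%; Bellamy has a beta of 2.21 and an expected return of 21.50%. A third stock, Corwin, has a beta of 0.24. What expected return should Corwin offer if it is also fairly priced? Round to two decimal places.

5.19%

MRP (SML slope) = (21.50% − 7.84%) / (2.21 − 0.56) = 13.66% / 1.65 = 8.2788%
R_f (intercept) = 7.84% − 0.56 × 8.2788% = 3.2039%
E(R_Corwin) = R_f + β × MRP = 3.2039% + 0.24 × 8.2788% = 5.19%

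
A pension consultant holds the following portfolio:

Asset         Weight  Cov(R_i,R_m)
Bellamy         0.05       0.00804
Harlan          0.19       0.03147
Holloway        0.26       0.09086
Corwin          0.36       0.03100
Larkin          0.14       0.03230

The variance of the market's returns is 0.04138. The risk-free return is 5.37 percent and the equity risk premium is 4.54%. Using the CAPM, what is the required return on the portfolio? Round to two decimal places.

10.38%

β_Bellamy = 0.00804 / 0.04138 = 0.1943
β_Harlan = 0.03147 / 0.04138 = 0.7605
β_Holloway = 0.09086 / 0.04138 = 2.1957
β_Corwin = 0.03100 / 0.04138 = 0.7492
β_Larkin = 0.03230 / 0.04138 = 0.7806
β_P = Σ w_i β_i = 0.05×0.1943 + 0.19×0.7605 + 0.26×2.1957 + 0.36×0.7492 + 0.14×0.7806 = 1.1041
E(R_P) = R_f + β_P × MRP = 5.37% + 1.1041 × 4.54% = 10.38%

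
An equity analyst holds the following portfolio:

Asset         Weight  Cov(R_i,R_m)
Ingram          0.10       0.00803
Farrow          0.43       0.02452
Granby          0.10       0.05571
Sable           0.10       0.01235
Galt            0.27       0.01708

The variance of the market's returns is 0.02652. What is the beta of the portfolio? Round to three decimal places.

0.858

β_Ingram = 0.00803 / 0.02652 = 0.3028
β_Farrow = 0.02452 / 0.02652 = 0.9246
β_Granby = 0.05571 / 0.02652 = 2.1007
β_Sable = 0.01235 / 0.02652 = 0.4657
β_Galt = 0.01708 / 0.02652 = 0.6440
β_P = Σ w_i β_i = 0.10×0.3028 + 0.43×0.9246 + 0.10×2.1007 + 0.10×0.4657 + 0.27×0.6440 = 0.8584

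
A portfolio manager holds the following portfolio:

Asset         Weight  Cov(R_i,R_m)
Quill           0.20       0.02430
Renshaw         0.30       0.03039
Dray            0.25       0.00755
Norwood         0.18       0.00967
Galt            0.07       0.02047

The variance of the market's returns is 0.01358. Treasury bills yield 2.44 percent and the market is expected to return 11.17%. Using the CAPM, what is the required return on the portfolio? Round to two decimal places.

14.68%

β_Quill = 0.02430 / 0.01358 = 1.7894
β_Renshaw = 0.03039 / 0.01358 = 2.2378
β_Dray = 0.00755 / 0.01358 = 0.5560
β_Norwood = 0.00967 / 0.01358 = 0.7121
β_Galt = 0.02047 / 0.01358 = 1.5074
β_P = Σ w_i β_i = 0.20×1.7894 + 0.30×2.2378 + 0.25×0.5560 + 0.18×0.7121 + 0.07×1.5074 = 1.4019
MRP = 11.17% − 2.44% = 8.73%
E(R_P) = R_f + β_P × MRP = 2.44% + 1.4019 × 8.73% = 14.68%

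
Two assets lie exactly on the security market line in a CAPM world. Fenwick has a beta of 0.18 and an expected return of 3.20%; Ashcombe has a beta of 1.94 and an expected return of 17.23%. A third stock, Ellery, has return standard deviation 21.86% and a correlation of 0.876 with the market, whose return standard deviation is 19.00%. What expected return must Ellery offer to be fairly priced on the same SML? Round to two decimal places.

MRP = (17.23% − 3.20%) / (1.94 − 0.18) = 7.9716%
R_f = 3.20% − 0.18 × 7.9716% = 1.7651%
β_Ellery = ρ·σ_i/σ_m = 0.876 × 21.86 / 19.00 = 1.0079
E(R_Ellery) = R_f + β × MRP = 1.7651% + 1.0079 × 7.9716% = 9.80%

9.80%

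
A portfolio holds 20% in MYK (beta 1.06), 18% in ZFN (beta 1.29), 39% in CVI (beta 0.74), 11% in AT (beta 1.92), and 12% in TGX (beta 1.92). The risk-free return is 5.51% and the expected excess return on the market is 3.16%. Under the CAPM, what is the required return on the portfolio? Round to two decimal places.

9.22%

β_P = Σ w_i β_i = 0.20×1.06 + 0.18×1.29 + 0.39×0.74 + 0.11×1.92 + 0.12×1.92 = 1.1744
E(R_P) = R_f + β_P × MRP = 5.51% + 1.1744 × 3.16% = 9.22%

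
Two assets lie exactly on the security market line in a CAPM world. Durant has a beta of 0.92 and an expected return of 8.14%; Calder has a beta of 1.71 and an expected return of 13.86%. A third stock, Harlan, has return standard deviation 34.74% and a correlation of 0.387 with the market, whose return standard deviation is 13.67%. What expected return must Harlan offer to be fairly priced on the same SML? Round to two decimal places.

8.60%

MRP = (13.86% − 8.14%) / (1.71 − 0.92) = 7.2405%
R_f = 8.14% − 0.92 × 7.2405% = 1.4787%
β_Harlan = ρ·σ_i/σ_m = 0.387 × 34.74 / 13.67 = 0.9835
E(R_Harlan) = R_f + β × MRP = 1.4787% + 0.9835 × 7.2405% = 8.60%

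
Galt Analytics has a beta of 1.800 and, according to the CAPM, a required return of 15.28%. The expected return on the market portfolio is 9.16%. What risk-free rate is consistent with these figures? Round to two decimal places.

1.51%

E(R) = R_f + β(E(R_m) − R_f) = R_f(1 − β) + β·E(R_m)
15.28% = R_f × (1 − 1.800) + 1.800 × 9.16%
15.28% = R_f × -0.800 + 16.48800%
R_f = (15.28% − 16.48800%) / -0.800 = 1.51%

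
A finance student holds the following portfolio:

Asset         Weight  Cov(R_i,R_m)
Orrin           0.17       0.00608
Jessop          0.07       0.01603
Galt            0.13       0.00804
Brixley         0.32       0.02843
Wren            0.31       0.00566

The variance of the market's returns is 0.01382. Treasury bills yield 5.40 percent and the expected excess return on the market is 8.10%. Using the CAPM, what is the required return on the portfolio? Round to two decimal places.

β_Orrin = 0.00608 / 0.01382 = 0.4399
β_Jessop = 0.01603 / 0.01382 = 1.1599
β_Galt = 0.00804 / 0.01382 = 0.5818
β_Brixley = 0.02843 / 0.01382 = 2.0572
β_Wren = 0.00566 / 0.01382 = 0.4096
β_P = Σ w_i β_i = 0.17×0.4399 + 0.07×1.1599 + 0.13×0.5818 + 0.32×2.0572 + 0.31×0.4096 = 1.0169
E(R_P) = R_f + β_P × MRP = 5.40% + 1.0169 × 8.10% = 13.64%

13.64%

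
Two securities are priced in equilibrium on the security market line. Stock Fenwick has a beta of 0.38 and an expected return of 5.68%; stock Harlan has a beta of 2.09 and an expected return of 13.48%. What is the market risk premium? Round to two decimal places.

4.56%

Both satisfy E(R) = R_f + β·MRP, so the slope of the SML is
MRP = (13.48% − 5.68%) / (2.09 − 0.38) = 7.80% / 1.71 = 4.5614%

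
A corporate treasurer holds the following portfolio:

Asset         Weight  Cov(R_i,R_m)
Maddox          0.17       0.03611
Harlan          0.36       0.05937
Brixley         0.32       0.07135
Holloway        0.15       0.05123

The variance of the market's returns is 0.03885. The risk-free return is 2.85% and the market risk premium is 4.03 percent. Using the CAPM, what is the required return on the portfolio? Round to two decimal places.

β_Maddox = 0.03611 / 0.03885 = 0.9295
β_Harlan = 0.05937 / 0.03885 = 1.5282
β_Brixley = 0.07135 / 0.03885 = 1.8366
β_Holloway = 0.05123 / 0.03885 = 1.3187
β_P = Σ w_i β_i = 0.17×0.9295 + 0.36×1.5282 + 0.32×1.8366 + 0.15×1.3187 = 1.4937
E(R_P) = R_f + β_P × MRP = 2.85% + 1.4937 × 4.03% = 8.87%

8.87%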